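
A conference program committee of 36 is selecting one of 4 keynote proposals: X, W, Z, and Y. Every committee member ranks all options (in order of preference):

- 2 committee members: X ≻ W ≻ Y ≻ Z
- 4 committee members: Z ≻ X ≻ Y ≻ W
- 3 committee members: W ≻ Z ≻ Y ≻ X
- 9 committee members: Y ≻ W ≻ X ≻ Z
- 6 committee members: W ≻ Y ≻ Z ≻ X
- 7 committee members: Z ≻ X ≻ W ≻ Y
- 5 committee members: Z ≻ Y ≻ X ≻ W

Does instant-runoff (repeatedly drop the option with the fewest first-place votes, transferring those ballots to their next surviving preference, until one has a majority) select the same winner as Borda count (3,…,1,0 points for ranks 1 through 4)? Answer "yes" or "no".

Instant-runoff — R1 X 2, W 9, Z 16, Y 9 (X out); R2 W 11, Z 16, Y 9 (Y out); R3 W 20, Z 16 (W winner). Winner: W.
Borda — scores: X 42, W 56, Z 60, Y 58. Winner: Z.
The two methods disagree.

no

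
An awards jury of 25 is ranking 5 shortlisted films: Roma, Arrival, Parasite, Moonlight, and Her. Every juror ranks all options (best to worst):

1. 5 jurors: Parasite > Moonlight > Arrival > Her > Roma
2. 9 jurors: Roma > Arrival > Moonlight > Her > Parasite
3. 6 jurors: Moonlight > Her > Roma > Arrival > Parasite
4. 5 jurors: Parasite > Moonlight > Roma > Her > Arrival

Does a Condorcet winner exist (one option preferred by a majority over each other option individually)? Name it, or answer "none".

Moonlight

Moonlight vs Roma: 16–9 for Moonlight.
Moonlight vs Arrival: 16–9 for Moonlight.
Moonlight vs Parasite: 15–10 for Moonlight.
Moonlight vs Her: 25–0 for Moonlight.
Moonlight beats every other option head-to-head.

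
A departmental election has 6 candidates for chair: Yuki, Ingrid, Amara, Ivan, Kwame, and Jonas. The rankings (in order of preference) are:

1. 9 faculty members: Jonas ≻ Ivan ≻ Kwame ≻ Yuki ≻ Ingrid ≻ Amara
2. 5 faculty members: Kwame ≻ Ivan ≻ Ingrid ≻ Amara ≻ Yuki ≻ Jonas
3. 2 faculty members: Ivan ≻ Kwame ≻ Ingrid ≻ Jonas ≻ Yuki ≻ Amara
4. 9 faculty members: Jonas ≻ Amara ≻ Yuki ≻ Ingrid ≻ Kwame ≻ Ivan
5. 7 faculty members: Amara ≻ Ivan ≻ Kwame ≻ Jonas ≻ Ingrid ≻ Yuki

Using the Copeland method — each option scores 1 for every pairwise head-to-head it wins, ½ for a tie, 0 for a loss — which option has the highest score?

Jonas

Yuki: beats Ingrid; loses to Amara, Ivan, Kwame, and Jonas → score 1.
Ingrid: ties Amara; loses to Yuki, Ivan, Kwame, and Jonas → score 0.5.
Amara: beats Yuki; ties Ingrid, Ivan, and Kwame; loses to Jonas → score 2.5.
Ivan: beats Yuki, Ingrid, and Kwame; ties Amara; loses to Jonas → score 3.5.
Kwame: beats Yuki and Ingrid; ties Amara; loses to Ivan and Jonas → score 2.5.
Jonas: beats Yuki, Ingrid, Amara, Ivan, and Kwame → score 5.
Jonas has the best pairwise record.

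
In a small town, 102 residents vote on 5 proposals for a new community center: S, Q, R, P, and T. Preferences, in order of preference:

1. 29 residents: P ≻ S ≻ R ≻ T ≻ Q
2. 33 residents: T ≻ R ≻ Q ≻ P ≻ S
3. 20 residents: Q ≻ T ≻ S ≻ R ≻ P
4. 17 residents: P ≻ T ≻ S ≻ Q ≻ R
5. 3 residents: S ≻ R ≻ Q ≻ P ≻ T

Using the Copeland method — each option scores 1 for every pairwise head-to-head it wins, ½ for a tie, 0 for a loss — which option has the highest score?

T

S: beats R; loses to Q, P, and T → score 1.
Q: beats S and P; loses to R and T → score 2.
R: beats Q and P; loses to S and T → score 2.
P: beats S; loses to Q, R, and T → score 1.
T: beats S, Q, R, and P → score 4.
T has the best pairwise record.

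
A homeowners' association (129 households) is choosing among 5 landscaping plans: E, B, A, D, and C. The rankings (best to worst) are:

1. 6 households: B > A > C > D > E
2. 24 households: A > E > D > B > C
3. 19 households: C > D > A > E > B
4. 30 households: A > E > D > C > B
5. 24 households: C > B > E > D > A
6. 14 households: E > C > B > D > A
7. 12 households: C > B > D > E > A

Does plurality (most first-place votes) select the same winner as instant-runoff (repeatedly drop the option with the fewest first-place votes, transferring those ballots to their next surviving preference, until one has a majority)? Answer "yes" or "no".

Plurality — first-place votes: E 14, B 6, A 54, D 0, C 55. Winner: C.
Instant-runoff — R1 E 14, B 6, A 54, D 0, C 55 (D out); R2 E 14, B 6, A 54, C 55 (B out); R3 E 14, A 60, C 55 (E out); R4 A 60, C 69 (C winner). Winner: C.
The two methods agree.

yes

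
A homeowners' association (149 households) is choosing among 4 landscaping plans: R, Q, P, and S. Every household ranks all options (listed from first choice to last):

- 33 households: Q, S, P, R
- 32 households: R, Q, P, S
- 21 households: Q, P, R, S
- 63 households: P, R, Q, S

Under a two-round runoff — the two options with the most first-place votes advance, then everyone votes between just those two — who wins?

Round 1 first-place votes: R 32, Q 54, P 63, S 0.
P and Q advance.
Runoff: P is preferred to Q by 63 voters; Q by 86.
Q wins the runoff.

Q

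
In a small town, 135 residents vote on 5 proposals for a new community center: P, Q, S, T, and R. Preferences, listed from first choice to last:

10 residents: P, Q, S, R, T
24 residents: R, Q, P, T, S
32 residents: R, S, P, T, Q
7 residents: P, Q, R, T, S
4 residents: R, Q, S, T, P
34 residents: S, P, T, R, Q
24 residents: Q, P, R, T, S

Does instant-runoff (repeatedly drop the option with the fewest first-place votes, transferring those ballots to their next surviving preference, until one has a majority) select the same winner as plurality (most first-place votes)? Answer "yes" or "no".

Instant-runoff — R1 P 17, Q 24, S 34, T 0, R 60 (T out); R2 P 17, Q 24, S 34, R 60 (P out); R3 Q 41, S 34, R 60 (S out); R4 Q 41, R 94 (R winner). Winner: R.
Plurality — first-place votes: P 17, Q 24, S 34, T 0, R 60. Winner: R.
The two methods agree.

yes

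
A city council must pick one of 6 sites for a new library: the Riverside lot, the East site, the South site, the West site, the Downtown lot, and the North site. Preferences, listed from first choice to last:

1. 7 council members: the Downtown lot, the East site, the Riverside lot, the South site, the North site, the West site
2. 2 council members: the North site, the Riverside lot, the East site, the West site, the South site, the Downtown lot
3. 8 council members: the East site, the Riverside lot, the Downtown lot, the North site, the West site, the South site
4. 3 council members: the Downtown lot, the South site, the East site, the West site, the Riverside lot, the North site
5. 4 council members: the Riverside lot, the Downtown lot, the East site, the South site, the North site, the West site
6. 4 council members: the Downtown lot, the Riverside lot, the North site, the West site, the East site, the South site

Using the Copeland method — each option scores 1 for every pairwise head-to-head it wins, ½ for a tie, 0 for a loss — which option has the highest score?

the Riverside lot: beats the South site, the West site, and the North site; ties the Downtown lot; loses to the East site → score 3.5.
the East site: beats the Riverside lot, the South site, the West site, and the North site; loses to the Downtown lot → score 4.
the South site: ties the West site and the North site; loses to the Riverside lot, the East site, and the Downtown lot → score 1.
the West site: ties the South site; loses to the Riverside lot, the East site, the Downtown lot, and the North site → score 0.5.
the Downtown lot: beats the East site, the South site, the West site, and the North site; ties the Riverside lot → score 4.5.
the North site: beats the West site; ties the South site; loses to the Riverside lot, the East site, and the Downtown lot → score 1.5.
the Downtown lot has the best pairwise record.

the Downtown lot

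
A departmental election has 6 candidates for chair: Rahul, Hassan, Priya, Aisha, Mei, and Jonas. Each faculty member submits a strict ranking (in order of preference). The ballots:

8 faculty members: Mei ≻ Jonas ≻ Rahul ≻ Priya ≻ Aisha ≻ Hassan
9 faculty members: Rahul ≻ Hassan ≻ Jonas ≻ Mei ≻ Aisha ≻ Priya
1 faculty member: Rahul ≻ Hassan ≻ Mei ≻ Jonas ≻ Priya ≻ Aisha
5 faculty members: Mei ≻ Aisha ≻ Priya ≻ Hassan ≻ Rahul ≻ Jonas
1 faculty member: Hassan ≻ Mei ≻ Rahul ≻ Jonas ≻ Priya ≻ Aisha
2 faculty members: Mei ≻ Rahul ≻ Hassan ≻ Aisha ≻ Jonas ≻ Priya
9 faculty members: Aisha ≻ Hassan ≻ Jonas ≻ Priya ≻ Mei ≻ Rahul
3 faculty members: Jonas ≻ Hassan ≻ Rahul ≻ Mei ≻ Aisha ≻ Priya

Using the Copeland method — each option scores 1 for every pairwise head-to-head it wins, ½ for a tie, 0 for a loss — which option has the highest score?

Jonas

Rahul: beats Hassan, Priya, and Aisha; loses to Mei and Jonas → score 3.
Hassan: beats Priya, Mei, and Jonas; loses to Rahul and Aisha → score 3.
Priya: loses to Rahul, Hassan, Aisha, Mei, and Jonas → score 0.
Aisha: beats Hassan and Priya; loses to Rahul, Mei, and Jonas → score 2.
Mei: beats Rahul, Priya, and Aisha; loses to Hassan and Jonas → score 3.
Jonas: beats Rahul, Priya, Aisha, and Mei; loses to Hassan → score 4.
Jonas has the best pairwise record.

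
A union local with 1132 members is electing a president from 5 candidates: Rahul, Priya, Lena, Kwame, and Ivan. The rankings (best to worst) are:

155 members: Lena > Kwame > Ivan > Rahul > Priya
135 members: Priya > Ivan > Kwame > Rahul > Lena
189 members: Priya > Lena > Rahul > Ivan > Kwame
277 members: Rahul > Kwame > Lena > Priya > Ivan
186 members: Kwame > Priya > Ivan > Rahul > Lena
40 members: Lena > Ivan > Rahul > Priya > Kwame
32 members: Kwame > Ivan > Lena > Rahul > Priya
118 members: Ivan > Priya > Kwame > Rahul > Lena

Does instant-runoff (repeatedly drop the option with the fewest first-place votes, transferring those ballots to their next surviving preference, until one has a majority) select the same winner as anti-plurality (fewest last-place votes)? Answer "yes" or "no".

Instant-runoff — R1 Rahul 277, Priya 324, Lena 195, Kwame 218, Ivan 118 (Ivan out); R2 Rahul 277, Priya 442, Lena 195, Kwame 218 (Lena out); R3 Rahul 317, Priya 442, Kwame 373 (Rahul out); R4 Priya 482, Kwame 650 (Kwame winner). Winner: Kwame.
Anti-plurality — last-place votes: Rahul 0, Priya 187, Lena 439, Kwame 229, Ivan 277. Winner: Rahul.
The two methods disagree.

no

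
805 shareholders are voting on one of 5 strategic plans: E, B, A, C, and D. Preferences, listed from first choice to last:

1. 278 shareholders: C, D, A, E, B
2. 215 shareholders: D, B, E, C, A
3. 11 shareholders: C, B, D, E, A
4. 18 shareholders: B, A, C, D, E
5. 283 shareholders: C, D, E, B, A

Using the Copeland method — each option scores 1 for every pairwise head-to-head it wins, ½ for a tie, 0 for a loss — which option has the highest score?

C

E: beats B and A; loses to C and D → score 2.
B: beats A; loses to E, C, and D → score 1.
A: loses to E, B, C, and D → score 0.
C: beats E, B, A, and D → score 4.
D: beats E, B, and A; loses to C → score 3.
C has the best pairwise record.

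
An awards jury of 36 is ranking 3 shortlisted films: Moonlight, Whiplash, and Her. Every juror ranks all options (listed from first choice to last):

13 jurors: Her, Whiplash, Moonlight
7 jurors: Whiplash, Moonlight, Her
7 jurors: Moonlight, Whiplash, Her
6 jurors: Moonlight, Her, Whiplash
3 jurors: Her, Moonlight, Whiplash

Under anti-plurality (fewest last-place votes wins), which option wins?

Last-place votes: Moonlight 13, Whiplash 9, Her 14.
Whiplash is ranked last by the fewest voters, so Whiplash wins.

Whiplash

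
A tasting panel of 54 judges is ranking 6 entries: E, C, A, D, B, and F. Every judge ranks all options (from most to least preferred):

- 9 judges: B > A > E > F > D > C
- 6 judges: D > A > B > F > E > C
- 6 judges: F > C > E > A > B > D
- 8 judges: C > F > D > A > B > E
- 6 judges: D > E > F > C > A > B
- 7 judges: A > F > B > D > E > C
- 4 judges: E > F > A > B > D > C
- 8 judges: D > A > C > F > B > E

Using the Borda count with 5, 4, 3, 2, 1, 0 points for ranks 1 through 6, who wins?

E: 9·3 + 6·1 + 6·3 + 8·0 + 6·4 + 7·1 + 4·5 + 8·0 = 102
C: 9·0 + 6·0 + 6·4 + 8·5 + 6·2 + 7·0 + 4·0 + 8·3 = 100
A: 9·4 + 6·4 + 6·2 + 8·2 + 6·1 + 7·5 + 4·3 + 8·4 = 173
D: 9·1 + 6·5 + 6·0 + 8·3 + 6·5 + 7·2 + 4·1 + 8·5 = 151
B: 9·5 + 6·3 + 6·1 + 8·1 + 6·0 + 7·3 + 4·2 + 8·1 = 114
F: 9·2 + 6·2 + 6·5 + 8·4 + 6·3 + 7·4 + 4·4 + 8·2 = 170
A has the highest Borda score (173).

A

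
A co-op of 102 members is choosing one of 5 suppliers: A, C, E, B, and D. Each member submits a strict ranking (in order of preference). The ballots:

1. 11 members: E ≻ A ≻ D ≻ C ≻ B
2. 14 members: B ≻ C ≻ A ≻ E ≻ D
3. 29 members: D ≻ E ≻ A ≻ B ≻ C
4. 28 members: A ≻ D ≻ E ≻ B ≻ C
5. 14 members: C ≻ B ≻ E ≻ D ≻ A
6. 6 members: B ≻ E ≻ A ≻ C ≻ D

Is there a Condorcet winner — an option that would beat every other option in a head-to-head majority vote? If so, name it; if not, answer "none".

Checking pairwise contests:
E beats A 60–42.
A beats C 74–28.
D beats E 57–45.
A beats B 68–34.
A beats D 59–43.
Every option loses at least one head-to-head, so there is no Condorcet winner.

none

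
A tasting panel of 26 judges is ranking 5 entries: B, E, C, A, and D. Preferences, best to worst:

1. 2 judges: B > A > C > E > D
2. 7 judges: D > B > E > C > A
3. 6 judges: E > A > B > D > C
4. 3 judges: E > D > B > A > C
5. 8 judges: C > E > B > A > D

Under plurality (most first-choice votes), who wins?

First-place votes: B 2, E 9, C 8, A 0, D 7.
E has the most first-place votes.

E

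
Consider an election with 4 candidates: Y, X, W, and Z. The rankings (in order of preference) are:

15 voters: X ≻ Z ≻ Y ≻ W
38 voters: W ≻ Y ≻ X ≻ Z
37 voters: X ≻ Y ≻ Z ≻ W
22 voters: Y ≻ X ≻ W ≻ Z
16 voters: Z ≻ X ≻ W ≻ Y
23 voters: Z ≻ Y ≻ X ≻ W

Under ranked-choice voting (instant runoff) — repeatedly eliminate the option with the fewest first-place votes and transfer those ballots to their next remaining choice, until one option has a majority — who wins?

Round 1: Y 22, X 52, W 38, Z 39. Eliminate Y.
Round 2: X 74, W 38, Z 39. Eliminate W.
Round 3: X 112, Z 39. X has a majority.

X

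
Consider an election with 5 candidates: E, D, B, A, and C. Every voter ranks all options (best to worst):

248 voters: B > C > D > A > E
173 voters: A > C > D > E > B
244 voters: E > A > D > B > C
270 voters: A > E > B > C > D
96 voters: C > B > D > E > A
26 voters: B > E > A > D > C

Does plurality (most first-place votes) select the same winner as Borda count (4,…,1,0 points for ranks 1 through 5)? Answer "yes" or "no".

Plurality — first-place votes: E 244, D 0, B 274, A 443, C 96. Winner: A.
Borda — scores: E 2133, D 1548, B 2168, A 2804, C 1917. Winner: A.
The two methods agree.

yes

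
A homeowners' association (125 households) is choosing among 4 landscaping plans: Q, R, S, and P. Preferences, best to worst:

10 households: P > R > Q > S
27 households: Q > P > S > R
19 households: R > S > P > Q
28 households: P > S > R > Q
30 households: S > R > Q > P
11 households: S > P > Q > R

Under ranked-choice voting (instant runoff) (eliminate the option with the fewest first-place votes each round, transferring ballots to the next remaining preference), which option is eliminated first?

Round 1: Q 27, R 19, S 41, P 38. Eliminate R.

R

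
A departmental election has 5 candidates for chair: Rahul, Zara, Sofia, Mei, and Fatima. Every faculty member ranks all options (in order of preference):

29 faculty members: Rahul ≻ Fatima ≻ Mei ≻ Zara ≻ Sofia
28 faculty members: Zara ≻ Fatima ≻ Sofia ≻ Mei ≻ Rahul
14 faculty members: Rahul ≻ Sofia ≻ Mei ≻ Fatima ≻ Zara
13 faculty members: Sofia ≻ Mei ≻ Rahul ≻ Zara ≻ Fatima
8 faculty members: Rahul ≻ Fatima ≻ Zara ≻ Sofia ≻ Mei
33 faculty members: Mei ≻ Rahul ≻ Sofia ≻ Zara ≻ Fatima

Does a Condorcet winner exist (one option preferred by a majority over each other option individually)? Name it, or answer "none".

none

Checking pairwise contests:
Mei beats Rahul 74–51.
Rahul beats Zara 97–28.
Rahul beats Sofia 84–41.
Sofia beats Mei 63–62.
Rahul beats Fatima 97–28.
Every option loses at least one head-to-head, so there is no Condorcet winner.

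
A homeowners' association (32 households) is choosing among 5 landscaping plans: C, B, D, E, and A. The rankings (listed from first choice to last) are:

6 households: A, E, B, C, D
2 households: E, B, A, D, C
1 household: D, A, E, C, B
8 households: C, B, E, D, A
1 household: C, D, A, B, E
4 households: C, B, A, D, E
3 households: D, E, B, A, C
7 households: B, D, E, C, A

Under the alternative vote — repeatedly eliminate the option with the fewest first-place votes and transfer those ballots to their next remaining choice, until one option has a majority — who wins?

Round 1: C 13, B 7, D 4, E 2, A 6. Eliminate E.
Round 2: C 13, B 9, D 4, A 6. Eliminate D.
Round 3: C 13, B 12, A 7. Eliminate A.
Round 4: C 14, B 18. B has a majority.

B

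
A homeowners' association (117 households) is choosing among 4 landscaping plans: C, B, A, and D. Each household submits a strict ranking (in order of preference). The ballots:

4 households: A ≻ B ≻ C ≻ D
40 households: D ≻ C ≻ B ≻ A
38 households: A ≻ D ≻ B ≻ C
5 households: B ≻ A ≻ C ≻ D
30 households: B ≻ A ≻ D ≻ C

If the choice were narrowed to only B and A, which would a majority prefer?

Voters preferring B to A: 75; preferring A to B: 42.
B wins the head-to-head.

B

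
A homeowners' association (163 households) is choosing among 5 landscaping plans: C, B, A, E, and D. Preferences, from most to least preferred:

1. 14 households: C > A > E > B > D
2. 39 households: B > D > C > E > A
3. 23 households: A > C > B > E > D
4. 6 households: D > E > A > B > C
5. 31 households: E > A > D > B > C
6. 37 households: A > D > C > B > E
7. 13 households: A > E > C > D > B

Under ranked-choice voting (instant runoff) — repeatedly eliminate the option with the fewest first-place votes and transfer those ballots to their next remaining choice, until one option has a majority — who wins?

A

Round 1: C 14, B 39, A 73, E 31, D 6. Eliminate D.
Round 2: C 14, B 39, A 73, E 37. Eliminate C.
Round 3: B 39, A 87, E 37. A has a majority.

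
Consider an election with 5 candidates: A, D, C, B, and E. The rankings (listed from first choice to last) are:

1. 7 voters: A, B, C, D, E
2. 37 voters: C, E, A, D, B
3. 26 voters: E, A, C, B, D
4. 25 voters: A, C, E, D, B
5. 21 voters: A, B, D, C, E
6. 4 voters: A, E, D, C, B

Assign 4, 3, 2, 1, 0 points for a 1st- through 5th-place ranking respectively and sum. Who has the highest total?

A

A: 7·4 + 37·2 + 26·3 + 25·4 + 21·4 + 4·4 = 380
D: 7·1 + 37·1 + 26·0 + 25·1 + 21·2 + 4·2 = 119
C: 7·2 + 37·4 + 26·2 + 25·3 + 21·1 + 4·1 = 314
B: 7·3 + 37·0 + 26·1 + 25·0 + 21·3 + 4·0 = 110
E: 7·0 + 37·3 + 26·4 + 25·2 + 21·0 + 4·3 = 277
A has the highest Borda score (380).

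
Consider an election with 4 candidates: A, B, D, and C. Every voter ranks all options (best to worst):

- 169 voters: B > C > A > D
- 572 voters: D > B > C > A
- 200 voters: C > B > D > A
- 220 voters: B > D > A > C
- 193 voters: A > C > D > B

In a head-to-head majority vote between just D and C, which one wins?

Voters preferring D to C: 792; preferring C to D: 562.
D wins the head-to-head.

D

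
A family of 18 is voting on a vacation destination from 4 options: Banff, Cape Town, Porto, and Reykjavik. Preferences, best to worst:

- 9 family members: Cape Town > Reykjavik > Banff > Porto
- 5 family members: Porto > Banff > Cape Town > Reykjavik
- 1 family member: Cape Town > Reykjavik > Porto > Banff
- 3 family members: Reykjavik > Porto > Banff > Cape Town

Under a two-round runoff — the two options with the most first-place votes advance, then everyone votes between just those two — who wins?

Round 1 first-place votes: Banff 0, Cape Town 10, Porto 5, Reykjavik 3.
Cape Town and Porto advance.
Runoff: Cape Town is preferred to Porto by 10 voters; Porto by 8.
Cape Town wins the runoff.

Cape Town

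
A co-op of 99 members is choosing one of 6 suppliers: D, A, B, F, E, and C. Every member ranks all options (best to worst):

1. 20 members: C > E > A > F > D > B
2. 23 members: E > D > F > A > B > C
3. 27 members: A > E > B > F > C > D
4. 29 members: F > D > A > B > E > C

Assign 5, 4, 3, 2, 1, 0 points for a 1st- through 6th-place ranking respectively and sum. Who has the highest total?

D: 20·1 + 23·4 + 27·0 + 29·4 = 228
A: 20·3 + 23·2 + 27·5 + 29·3 = 328
B: 20·0 + 23·1 + 27·3 + 29·2 = 162
F: 20·2 + 23·3 + 27·2 + 29·5 = 308
E: 20·4 + 23·5 + 27·4 + 29·1 = 332
C: 20·5 + 23·0 + 27·1 + 29·0 = 127
E has the highest Borda score (332).

E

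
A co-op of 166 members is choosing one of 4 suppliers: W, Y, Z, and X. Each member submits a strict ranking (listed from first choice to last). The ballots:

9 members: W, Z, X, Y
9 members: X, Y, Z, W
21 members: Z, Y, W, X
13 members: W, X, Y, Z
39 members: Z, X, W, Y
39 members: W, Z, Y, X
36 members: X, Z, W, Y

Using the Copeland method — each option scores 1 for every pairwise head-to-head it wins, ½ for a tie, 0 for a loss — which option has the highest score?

Z

W: beats Y; loses to Z and X → score 1.
Y: loses to W, Z, and X → score 0.
Z: beats W, Y, and X → score 3.
X: beats W and Y; loses to Z → score 2.
Z has the best pairwise record.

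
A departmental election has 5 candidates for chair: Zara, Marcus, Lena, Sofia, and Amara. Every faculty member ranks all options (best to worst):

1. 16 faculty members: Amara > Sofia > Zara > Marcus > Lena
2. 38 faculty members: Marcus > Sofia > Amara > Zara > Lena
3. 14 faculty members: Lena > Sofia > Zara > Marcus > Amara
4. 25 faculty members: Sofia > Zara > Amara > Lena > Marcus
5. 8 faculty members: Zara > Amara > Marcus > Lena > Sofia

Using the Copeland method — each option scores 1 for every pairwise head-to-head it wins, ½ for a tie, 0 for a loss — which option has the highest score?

Sofia

Zara: beats Marcus and Lena; loses to Sofia and Amara → score 2.
Marcus: beats Lena and Amara; loses to Zara and Sofia → score 2.
Lena: loses to Zara, Marcus, Sofia, and Amara → score 0.
Sofia: beats Zara, Marcus, Lena, and Amara → score 4.
Amara: beats Zara and Lena; loses to Marcus and Sofia → score 2.
Sofia has the best pairwise record.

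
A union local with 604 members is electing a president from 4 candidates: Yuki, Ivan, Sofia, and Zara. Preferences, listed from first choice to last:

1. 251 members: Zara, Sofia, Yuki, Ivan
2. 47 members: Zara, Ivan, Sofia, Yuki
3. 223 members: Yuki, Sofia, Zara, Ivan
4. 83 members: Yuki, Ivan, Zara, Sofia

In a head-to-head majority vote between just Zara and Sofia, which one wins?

Zara

Voters preferring Zara to Sofia: 381; preferring Sofia to Zara: 223.
Zara wins the head-to-head.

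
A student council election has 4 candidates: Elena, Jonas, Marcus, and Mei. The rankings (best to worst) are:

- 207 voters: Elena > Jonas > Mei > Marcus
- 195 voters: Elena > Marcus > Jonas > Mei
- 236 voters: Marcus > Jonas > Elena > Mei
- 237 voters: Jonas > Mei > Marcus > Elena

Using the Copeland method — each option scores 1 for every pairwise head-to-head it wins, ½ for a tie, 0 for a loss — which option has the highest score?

Jonas

Elena: beats Mei; loses to Jonas and Marcus → score 1.
Jonas: beats Elena, Marcus, and Mei → score 3.
Marcus: beats Elena; loses to Jonas and Mei → score 1.
Mei: beats Marcus; loses to Elena and Jonas → score 1.
Jonas has the best pairwise record.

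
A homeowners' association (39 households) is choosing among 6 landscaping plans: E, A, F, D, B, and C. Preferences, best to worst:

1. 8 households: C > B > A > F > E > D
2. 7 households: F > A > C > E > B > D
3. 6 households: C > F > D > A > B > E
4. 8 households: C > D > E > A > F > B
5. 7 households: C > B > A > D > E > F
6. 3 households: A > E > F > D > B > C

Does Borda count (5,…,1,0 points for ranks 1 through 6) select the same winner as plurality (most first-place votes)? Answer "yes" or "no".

Borda — scores: E 65, A 116, F 92, D 70, B 76, C 166. Winner: C.
Plurality — first-place votes: E 0, A 3, F 7, D 0, B 0, C 29. Winner: C.
The two methods agree.

yes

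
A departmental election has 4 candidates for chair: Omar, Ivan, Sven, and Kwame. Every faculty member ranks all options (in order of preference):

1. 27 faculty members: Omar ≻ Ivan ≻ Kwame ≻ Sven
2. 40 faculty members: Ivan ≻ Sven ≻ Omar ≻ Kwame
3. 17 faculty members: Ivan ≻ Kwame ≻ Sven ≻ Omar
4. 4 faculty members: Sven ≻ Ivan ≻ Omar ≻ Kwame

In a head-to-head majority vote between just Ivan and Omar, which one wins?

Voters preferring Ivan to Omar: 61; preferring Omar to Ivan: 27.
Ivan wins the head-to-head.

Ivan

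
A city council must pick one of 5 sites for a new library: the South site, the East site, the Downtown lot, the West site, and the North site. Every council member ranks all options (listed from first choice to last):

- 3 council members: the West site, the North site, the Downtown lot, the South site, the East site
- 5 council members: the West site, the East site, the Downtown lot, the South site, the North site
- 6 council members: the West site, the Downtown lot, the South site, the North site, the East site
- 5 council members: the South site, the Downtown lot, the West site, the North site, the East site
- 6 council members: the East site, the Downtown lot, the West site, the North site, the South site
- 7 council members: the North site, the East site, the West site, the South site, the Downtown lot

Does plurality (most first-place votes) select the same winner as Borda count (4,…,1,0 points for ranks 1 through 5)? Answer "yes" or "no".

yes

Plurality — first-place votes: the South site 5, the East site 6, the Downtown lot 0, the West site 14, the North site 7. Winner: the West site.
Borda — scores: the South site 47, the East site 60, the Downtown lot 67, the West site 92, the North site 54. Winner: the West site.
The two methods agree.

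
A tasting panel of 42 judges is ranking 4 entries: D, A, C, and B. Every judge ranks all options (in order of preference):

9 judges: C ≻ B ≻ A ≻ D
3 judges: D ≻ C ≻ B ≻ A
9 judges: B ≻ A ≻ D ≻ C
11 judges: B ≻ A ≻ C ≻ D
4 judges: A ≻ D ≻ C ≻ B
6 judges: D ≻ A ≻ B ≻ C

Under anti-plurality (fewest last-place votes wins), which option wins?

Last-place votes: D 20, A 3, C 15, B 4.
A is ranked last by the fewest voters, so A wins.

A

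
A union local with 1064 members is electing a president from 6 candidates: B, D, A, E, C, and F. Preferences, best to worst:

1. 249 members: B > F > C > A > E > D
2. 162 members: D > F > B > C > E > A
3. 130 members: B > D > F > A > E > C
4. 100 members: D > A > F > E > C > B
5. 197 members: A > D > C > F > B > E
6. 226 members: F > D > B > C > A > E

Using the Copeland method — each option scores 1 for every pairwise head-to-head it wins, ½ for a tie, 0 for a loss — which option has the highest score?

B: beats A, E, and C; loses to D and F → score 3.
D: beats B, A, E, C, and F → score 5.
A: beats E; loses to B, D, C, and F → score 1.
E: loses to B, D, A, C, and F → score 0.
C: beats A and E; loses to B, D, and F → score 2.
F: beats B, A, E, and C; loses to D → score 4.
D has the best pairwise record.

D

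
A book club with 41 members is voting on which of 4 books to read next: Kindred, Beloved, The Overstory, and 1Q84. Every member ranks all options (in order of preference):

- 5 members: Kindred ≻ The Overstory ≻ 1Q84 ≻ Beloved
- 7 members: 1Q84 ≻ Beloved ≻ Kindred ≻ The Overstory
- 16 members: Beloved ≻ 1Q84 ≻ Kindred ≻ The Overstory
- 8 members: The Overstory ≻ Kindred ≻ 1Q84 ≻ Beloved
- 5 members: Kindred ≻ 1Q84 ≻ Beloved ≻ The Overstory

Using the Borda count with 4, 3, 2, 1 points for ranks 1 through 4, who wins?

1Q84

Kindred: 5·4 + 7·2 + 16·2 + 8·3 + 5·4 = 110
Beloved: 5·1 + 7·3 + 16·4 + 8·1 + 5·2 = 108
The Overstory: 5·3 + 7·1 + 16·1 + 8·4 + 5·1 = 75
1Q84: 5·2 + 7·4 + 16·3 + 8·2 + 5·3 = 117
1Q84 has the highest Borda score (117).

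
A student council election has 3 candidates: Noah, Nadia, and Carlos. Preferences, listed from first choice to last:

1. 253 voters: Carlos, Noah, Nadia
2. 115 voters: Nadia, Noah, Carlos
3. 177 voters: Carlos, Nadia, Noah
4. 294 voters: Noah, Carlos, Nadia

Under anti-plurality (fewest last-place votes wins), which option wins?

Carlos

Last-place votes: Noah 177, Nadia 547, Carlos 115.
Carlos is ranked last by the fewest voters, so Carlos wins.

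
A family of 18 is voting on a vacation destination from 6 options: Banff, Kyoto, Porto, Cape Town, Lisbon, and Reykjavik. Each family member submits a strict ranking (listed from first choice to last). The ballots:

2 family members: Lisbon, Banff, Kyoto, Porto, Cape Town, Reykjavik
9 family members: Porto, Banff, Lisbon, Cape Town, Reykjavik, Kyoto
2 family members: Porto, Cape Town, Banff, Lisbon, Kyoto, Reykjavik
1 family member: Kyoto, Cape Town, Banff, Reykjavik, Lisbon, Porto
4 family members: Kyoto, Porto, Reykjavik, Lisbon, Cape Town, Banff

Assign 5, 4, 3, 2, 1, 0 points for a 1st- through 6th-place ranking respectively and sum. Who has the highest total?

Porto

Banff: 2·4 + 9·4 + 2·3 + 1·3 + 4·0 = 53
Kyoto: 2·3 + 9·0 + 2·1 + 1·5 + 4·5 = 33
Porto: 2·2 + 9·5 + 2·5 + 1·0 + 4·4 = 75
Cape Town: 2·1 + 9·2 + 2·4 + 1·4 + 4·1 = 36
Lisbon: 2·5 + 9·3 + 2·2 + 1·1 + 4·2 = 50
Reykjavik: 2·0 + 9·1 + 2·0 + 1·2 + 4·3 = 23
Porto has the highest Borda score (75).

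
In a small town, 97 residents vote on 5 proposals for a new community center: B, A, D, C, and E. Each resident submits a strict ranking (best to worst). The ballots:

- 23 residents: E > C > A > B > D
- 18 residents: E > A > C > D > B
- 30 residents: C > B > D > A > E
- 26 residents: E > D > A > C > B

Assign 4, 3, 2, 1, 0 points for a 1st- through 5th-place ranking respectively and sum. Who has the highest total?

E

B: 23·1 + 18·0 + 30·3 + 26·0 = 113
A: 23·2 + 18·3 + 30·1 + 26·2 = 182
D: 23·0 + 18·1 + 30·2 + 26·3 = 156
C: 23·3 + 18·2 + 30·4 + 26·1 = 251
E: 23·4 + 18·4 + 30·0 + 26·4 = 268
E has the highest Borda score (268).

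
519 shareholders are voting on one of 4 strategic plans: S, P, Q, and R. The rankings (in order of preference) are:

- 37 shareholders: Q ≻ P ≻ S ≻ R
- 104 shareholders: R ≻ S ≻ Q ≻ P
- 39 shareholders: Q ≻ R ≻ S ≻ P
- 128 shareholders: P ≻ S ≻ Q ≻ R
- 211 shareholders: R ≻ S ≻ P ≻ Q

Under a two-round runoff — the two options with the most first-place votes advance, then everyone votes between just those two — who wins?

R

Round 1 first-place votes: S 0, P 128, Q 76, R 315.
R and P advance.
Runoff: R is preferred to P by 354 voters; P by 165.
R wins the runoff.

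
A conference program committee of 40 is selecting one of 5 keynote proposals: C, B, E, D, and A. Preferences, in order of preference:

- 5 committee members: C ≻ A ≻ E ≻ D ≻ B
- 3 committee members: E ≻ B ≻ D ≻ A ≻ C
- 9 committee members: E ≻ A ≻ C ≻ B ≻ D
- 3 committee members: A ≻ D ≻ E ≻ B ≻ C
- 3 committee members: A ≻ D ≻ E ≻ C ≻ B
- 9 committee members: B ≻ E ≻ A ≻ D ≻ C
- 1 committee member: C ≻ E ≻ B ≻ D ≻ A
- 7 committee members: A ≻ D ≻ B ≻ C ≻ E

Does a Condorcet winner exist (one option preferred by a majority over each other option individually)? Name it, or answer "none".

E

E vs C: 27–13 for E.
E vs B: 24–16 for E.
E vs D: 27–13 for E.
E vs A: 22–18 for E.
E beats every other option head-to-head.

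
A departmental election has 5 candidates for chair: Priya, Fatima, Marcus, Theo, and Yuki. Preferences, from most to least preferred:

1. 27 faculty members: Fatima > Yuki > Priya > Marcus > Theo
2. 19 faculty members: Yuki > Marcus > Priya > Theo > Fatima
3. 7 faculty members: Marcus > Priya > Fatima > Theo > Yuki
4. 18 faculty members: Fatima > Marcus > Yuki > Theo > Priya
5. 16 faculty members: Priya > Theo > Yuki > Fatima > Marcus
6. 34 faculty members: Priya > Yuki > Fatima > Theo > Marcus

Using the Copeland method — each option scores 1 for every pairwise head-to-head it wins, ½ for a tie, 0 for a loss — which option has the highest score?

Priya: beats Fatima, Marcus, and Theo; loses to Yuki → score 3.
Fatima: beats Marcus and Theo; loses to Priya and Yuki → score 2.
Marcus: beats Theo; loses to Priya, Fatima, and Yuki → score 1.
Theo: loses to Priya, Fatima, Marcus, and Yuki → score 0.
Yuki: beats Priya, Fatima, Marcus, and Theo → score 4.
Yuki has the best pairwise record.

Yuki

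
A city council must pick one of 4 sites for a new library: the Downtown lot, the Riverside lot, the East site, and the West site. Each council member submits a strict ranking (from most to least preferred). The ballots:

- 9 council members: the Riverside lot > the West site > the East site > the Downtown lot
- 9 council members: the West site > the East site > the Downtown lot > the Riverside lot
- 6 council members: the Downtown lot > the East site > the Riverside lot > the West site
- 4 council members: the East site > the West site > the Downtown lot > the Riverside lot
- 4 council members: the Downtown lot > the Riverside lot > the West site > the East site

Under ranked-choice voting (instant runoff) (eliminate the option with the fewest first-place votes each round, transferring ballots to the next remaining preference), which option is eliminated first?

the East site

Round 1: the Downtown lot 10, the Riverside lot 9, the East site 4, the West site 9. Eliminate the East site.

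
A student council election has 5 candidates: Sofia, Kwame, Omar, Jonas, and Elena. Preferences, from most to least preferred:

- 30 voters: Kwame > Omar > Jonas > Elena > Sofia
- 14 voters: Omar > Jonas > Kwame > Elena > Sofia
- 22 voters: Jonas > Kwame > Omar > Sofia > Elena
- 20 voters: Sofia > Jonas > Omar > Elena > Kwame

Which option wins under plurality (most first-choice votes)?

Kwame

First-place votes: Sofia 20, Kwame 30, Omar 14, Jonas 22, Elena 0.
Kwame has the most first-place votes.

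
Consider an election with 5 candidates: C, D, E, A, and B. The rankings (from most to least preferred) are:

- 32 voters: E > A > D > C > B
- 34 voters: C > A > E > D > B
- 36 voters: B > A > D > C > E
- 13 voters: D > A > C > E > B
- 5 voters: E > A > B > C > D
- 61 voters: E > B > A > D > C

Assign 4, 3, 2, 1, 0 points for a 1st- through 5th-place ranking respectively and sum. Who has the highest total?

A

C: 32·1 + 34·4 + 36·1 + 13·2 + 5·1 + 61·0 = 235
D: 32·2 + 34·1 + 36·2 + 13·4 + 5·0 + 61·1 = 283
E: 32·4 + 34·2 + 36·0 + 13·1 + 5·4 + 61·4 = 473
A: 32·3 + 34·3 + 36·3 + 13·3 + 5·3 + 61·2 = 482
B: 32·0 + 34·0 + 36·4 + 13·0 + 5·2 + 61·3 = 337
A has the highest Borda score (482).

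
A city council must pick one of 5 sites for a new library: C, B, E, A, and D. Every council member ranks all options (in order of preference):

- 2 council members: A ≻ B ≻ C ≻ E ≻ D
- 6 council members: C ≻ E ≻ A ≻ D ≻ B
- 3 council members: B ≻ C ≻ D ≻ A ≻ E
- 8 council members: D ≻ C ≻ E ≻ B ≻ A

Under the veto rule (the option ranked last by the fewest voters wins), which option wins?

C

Last-place votes: C 0, B 6, E 3, A 8, D 2.
C is ranked last by the fewest voters, so C wins.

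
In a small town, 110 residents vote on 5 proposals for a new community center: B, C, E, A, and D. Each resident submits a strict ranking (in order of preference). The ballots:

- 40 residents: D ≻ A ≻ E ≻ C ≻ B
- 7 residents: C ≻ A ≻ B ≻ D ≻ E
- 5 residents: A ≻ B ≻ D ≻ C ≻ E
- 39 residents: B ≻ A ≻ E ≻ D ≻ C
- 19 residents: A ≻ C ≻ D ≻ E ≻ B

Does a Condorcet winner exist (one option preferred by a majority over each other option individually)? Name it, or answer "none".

A vs B: 71–39 for A.
A vs C: 103–7 for A.
A vs E: 110–0 for A.
A vs D: 70–40 for A.
A beats every other option head-to-head.

A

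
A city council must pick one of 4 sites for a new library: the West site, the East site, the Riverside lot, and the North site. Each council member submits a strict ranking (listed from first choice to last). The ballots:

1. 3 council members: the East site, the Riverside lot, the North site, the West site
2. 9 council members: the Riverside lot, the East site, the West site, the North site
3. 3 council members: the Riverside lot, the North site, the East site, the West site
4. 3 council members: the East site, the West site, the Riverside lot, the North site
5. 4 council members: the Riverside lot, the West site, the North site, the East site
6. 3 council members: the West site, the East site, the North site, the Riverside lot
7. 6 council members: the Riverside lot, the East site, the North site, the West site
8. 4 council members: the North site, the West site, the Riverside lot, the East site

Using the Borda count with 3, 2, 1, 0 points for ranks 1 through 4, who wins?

the West site: 3·0 + 9·1 + 3·0 + 3·2 + 4·2 + 3·3 + 6·0 + 4·2 = 40
the East site: 3·3 + 9·2 + 3·1 + 3·3 + 4·0 + 3·2 + 6·2 + 4·0 = 57
the Riverside lot: 3·2 + 9·3 + 3·3 + 3·1 + 4·3 + 3·0 + 6·3 + 4·1 = 79
the North site: 3·1 + 9·0 + 3·2 + 3·0 + 4·1 + 3·1 + 6·1 + 4·3 = 34
the Riverside lot has the highest Borda score (79).

the Riverside lot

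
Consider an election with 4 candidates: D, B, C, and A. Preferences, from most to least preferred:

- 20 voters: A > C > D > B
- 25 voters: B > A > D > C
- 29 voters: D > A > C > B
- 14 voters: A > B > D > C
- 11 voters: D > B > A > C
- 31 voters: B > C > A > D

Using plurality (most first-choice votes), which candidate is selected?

First-place votes: D 40, B 56, C 0, A 34.
B has the most first-place votes.

B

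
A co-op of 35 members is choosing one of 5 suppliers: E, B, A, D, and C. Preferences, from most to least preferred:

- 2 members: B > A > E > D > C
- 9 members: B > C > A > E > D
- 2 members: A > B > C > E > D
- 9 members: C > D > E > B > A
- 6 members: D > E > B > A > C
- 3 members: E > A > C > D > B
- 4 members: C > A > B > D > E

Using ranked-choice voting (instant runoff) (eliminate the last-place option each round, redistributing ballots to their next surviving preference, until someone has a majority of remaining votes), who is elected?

B

Round 1: E 3, B 11, A 2, D 6, C 13. Eliminate A.
Round 2: E 3, B 13, D 6, C 13. Eliminate E.
Round 3: B 13, D 6, C 16. Eliminate D.
Round 4: B 19, C 16. B has a majority.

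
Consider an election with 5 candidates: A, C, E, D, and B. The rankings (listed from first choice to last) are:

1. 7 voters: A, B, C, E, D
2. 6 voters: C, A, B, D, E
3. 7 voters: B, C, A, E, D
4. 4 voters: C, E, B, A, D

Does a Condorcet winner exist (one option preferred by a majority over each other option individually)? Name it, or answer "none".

Checking pairwise contests:
C beats A 17–7.
B beats C 14–10.
A beats E 20–4.
A beats D 24–0.
A beats B 13–11.
Every option loses at least one head-to-head, so there is no Condorcet winner.

none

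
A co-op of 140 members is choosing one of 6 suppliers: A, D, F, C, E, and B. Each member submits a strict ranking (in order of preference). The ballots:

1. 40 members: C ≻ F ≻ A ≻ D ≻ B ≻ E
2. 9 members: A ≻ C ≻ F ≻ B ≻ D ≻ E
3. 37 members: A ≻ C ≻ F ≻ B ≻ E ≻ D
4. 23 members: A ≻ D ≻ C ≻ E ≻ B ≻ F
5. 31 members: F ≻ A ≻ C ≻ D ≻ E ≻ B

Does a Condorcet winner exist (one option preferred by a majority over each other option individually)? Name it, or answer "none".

none

Checking pairwise contests:
F beats A 71–69.
A beats D 140–0.
C beats F 109–31.
A beats C 100–40.
A beats E 140–0.
A beats B 140–0.
Every option loses at least one head-to-head, so there is no Condorcet winner.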